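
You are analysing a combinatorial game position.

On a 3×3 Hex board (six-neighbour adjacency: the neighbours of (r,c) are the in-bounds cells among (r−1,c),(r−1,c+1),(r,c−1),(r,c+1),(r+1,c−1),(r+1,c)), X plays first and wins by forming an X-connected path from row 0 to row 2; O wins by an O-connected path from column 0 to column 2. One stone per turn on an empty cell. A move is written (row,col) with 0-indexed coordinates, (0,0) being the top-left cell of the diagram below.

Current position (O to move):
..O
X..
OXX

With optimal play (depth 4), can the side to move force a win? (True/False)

[..O/X../OXX] O move#1: (0,0):+1/O.O/X../OXX*, (0,1):+1/.OO/X../OXX, (1,1):+1/..O/XO./OXX, (1,2):-1/..O/X.O/OXX
[O.O/X../OXX] X move#2: (0,1):-1/OXO/X../OXX*, (1,1):-1/O.O/XX./OXX, (1,2):-1/O.O/X.X/OXX
[OXO/X../OXX] O move#3: (1,1):+1/OXO/XO./OXX*, (1,2):-1/OXO/X.O/OXX
[OXO/XO./OXX] end (terminal -1, X#4); searched ..O/X../OXX to 4

O winning at [..O/X../OXX]: True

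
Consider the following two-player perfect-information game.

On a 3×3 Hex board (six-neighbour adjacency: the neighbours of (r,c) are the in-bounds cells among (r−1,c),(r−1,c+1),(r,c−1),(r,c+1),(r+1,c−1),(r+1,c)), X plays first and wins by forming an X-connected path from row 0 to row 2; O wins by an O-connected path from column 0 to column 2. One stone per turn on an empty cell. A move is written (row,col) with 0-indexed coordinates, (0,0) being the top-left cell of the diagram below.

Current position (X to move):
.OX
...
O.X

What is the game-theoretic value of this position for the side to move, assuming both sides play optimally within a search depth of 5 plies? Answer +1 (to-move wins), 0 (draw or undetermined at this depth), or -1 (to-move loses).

value(.OX/.../O.X, X) = +1

[.OX/.../O.X] X move#1: (0,0):-1/XOX/.../O.X, (1,0):-1/.OX/X../O.X, (1,1):+1/.OX/.X./O.X*, (1,2):+1/.OX/..X/O.X, (2,1):+1/.OX/.../OXX
[.OX/.X./O.X] O move#2: (0,0):-1/OOX/.X./O.X*, (1,0):-1/.OX/OX./O.X, (1,2):-1/.OX/.XO/O.X, (2,1):-1/.OX/.X./OOX
[OOX/.X./O.X] X move#3: (1,0):+1/OOX/XX./O.X*, (1,2):+1/OOX/.XX/O.X, (2,1):+1/OOX/.X./OXX
[OOX/XX./O.X] O move#4: (1,2):-1/OOX/XXO/O.X*, (2,1):-1/OOX/XX./OOX
[OOX/XXO/O.X] X move#5: (2,1):+1/OOX/XXO/OXX*
[OOX/XXO/OXX] end (terminal -1, O#6); searched .OX/.../O.X to 5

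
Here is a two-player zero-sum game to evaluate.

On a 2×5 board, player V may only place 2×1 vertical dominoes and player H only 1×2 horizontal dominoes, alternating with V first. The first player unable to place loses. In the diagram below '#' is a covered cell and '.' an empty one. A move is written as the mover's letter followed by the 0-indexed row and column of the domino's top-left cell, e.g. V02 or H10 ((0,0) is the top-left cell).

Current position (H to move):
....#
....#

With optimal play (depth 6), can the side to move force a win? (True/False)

ply 1, H at ....#/....# | H00=-1→##..#/....#; H01=+1→.##.#/....#*; H02=-1→..###/....#; H10=-1→....#/##..#; H11=+1→....#/.##.#; H12=-1→....#/..###
ply 2, V at .##.#/....# | V00=-1→###.#/#...#*; V03=-1→.####/...##
ply 3, H at ###.#/#...# | H11=-1→###.#/###.#; H12=+1→###.#/#.###*
ply 4: ###.#/#.### is terminal -1 (V); from ....#/....# depth 6

H winning at [....#/....#]: True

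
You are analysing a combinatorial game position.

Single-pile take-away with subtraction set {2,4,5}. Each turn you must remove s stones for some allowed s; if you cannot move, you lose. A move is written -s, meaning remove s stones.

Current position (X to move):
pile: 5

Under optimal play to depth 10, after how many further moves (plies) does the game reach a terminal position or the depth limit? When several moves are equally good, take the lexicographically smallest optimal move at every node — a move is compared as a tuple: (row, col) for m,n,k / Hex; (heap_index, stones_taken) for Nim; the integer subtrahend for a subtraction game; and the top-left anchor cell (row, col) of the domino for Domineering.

PV length from [5]: 1 ply

ply 1, X at 5 | -2=-1→3; -4=+1→1*; -5=+1→0
ply 2: 1 is terminal -1 (O); from 5 depth 10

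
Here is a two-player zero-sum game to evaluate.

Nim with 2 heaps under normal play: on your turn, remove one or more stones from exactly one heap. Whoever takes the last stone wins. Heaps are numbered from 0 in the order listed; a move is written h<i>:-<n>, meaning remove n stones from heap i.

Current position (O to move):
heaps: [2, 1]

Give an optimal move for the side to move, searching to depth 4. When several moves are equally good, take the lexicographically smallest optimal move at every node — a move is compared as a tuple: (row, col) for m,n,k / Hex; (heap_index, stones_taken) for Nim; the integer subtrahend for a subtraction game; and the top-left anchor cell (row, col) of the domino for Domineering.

O's best at [(2,1)]: h0:-1

p1 O@[(2,1)]: h0:-1[(1,1)]+1* h0:-2[(0,1)]-1 h1:-1[(2,0)]-1
p2 X@[(1,1)]: h0:-1[(0,1)]-1* h1:-1[(1,0)]-1
p3 O@[(0,1)]: h1:-1[(0,0)]+1*
p4 X@[(0,0)] terminal -1; root [(2,1)] d4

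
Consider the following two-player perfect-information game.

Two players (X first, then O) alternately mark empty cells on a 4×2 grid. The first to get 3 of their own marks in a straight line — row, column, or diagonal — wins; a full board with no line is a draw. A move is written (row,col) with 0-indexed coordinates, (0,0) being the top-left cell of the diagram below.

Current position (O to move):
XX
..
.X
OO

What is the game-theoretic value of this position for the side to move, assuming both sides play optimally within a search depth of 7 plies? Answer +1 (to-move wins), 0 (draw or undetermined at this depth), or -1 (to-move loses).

ply 1, O at XX/../.X/OO | (1,0)=-1→XX/O./.X/OO; (1,1)=+0→XX/.O/.X/OO*; (2,0)=-1→XX/../OX/OO
ply 2, X at XX/.O/.X/OO | (1,0)=+0→XX/XO/.X/OO*; (2,0)=+0→XX/.O/XX/OO
ply 3, O at XX/XO/.X/OO | (2,0)=+0→XX/XO/OX/OO*
ply 4: XX/XO/OX/OO is terminal +0 (X); from XX/../.X/OO depth 7

value(XX/../.X/OO, O) = 0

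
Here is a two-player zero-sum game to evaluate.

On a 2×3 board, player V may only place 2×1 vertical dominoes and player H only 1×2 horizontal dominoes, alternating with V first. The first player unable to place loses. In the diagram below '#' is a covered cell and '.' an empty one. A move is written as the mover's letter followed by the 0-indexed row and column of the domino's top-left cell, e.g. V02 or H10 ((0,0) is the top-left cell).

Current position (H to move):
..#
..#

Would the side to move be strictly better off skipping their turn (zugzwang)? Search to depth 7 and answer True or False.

ply 1, H at ..#/..# | H00=+1→###/..#*; H10=+1→..#/###
ply 2: ###/..# is terminal -1 (V); from ..#/..# depth 7
suppose H passes — search the same position with V to move:
pass> ply 1, V at ..#/..# | V00=+1→#.#/#.#*; V01=+1→.##/.##
pass> ply 2: #.#/#.# is terminal -1 (H); from ..#/..# depth 7
for H: play +1, pass -1

zugzwang(..#/..#, H) = False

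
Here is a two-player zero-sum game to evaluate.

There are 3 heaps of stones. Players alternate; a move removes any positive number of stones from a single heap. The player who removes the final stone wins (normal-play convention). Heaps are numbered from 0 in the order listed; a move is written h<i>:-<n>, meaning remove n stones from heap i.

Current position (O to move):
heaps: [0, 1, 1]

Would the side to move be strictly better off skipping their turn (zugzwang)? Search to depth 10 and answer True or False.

p1 O@[(0,1,1)]: h1:-1[(0,0,1)]-1* h2:-1[(0,1,0)]-1
p2 X@[(0,0,1)]: h2:-1[(0,0,0)]+1*
p3 O@[(0,0,0)] terminal -1; root [(0,1,1)] d10
suppose O passes — search the same position with X to move:
pass> p1 X@[(0,1,1)]: h1:-1[(0,0,1)]-1* h2:-1[(0,1,0)]-1
pass> p2 O@[(0,0,1)]: h2:-1[(0,0,0)]+1*
pass> p3 X@[(0,0,0)] terminal -1; root [(0,1,1)] d10
for O: play -1, pass +1

zugzwang((0,1,1), O) = True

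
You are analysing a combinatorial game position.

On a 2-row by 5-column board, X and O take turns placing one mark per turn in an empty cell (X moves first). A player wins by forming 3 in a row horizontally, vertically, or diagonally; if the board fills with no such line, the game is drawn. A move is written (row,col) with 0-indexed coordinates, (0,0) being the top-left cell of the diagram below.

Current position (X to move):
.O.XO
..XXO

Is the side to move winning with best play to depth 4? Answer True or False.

X winning at [.O.XO/..XXO]: True

[.O.XO/..XXO] X move#1: (0,0):+0/XO.XO/..XXO, (0,2):+0/.OXXO/..XXO, (1,0):+0/.O.XO/X.XXO, (1,1):+1/.O.XO/.XXXO*
[.O.XO/.XXXO] end (terminal -1, O#2); searched .O.XO/..XXO to 4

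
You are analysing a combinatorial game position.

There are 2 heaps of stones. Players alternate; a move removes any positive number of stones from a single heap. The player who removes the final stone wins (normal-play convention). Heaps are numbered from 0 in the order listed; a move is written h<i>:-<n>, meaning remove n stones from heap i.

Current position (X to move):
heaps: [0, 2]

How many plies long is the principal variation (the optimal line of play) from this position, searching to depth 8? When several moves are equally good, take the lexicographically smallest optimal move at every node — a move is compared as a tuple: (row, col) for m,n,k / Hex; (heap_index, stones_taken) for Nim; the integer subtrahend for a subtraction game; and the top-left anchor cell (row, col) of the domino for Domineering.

PV length from [(0,2)]: 1 ply

ply 1, X at (0,2) | h1:-1=-1→(0,1); h1:-2=+1→(0,0)*
ply 2: (0,0) is terminal -1 (O); from (0,2) depth 8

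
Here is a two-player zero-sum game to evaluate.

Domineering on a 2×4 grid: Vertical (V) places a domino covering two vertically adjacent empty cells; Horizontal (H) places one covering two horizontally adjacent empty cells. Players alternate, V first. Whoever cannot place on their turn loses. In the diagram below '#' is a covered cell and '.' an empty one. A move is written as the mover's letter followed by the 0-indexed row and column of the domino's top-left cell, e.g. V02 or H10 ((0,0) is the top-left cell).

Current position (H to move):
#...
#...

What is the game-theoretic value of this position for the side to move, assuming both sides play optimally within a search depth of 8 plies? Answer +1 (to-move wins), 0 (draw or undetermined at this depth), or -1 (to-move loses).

value(#.../#..., H) = +1

[#.../#...] H move#1: H01:+1/###./#...*, H02:+1/#.##/#..., H11:+1/#.../###., H12:+1/#.../#.##
[###./#...] V move#2: V03:-1/####/#..#*
[####/#..#] H move#3: H11:+1/####/####*
[####/####] end (terminal -1, V#4); searched #.../#... to 8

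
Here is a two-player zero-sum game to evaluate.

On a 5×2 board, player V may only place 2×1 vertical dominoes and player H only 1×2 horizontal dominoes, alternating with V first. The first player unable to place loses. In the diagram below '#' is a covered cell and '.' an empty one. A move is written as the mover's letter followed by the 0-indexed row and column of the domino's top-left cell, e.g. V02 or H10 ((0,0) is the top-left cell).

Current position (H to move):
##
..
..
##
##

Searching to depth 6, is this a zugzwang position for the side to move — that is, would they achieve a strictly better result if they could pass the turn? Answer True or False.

p1 H@[##/../../##/##]: H10[##/##/../##/##]+1* H20[##/../##/##/##]+1
p2 V@[##/##/../##/##] terminal -1; root [##/../../##/##] d6
if H skipped the turn, V would face:
~ p1 V@[##/../../##/##]: V10[##/#./#./##/##]+1* V11[##/.#/.#/##/##]+1
~ p2 H@[##/#./#./##/##] terminal -1; root [##/../../##/##] d6
compare (H): move=+1 vs pass=-1

zugzwang(##/../../##/##, H) = False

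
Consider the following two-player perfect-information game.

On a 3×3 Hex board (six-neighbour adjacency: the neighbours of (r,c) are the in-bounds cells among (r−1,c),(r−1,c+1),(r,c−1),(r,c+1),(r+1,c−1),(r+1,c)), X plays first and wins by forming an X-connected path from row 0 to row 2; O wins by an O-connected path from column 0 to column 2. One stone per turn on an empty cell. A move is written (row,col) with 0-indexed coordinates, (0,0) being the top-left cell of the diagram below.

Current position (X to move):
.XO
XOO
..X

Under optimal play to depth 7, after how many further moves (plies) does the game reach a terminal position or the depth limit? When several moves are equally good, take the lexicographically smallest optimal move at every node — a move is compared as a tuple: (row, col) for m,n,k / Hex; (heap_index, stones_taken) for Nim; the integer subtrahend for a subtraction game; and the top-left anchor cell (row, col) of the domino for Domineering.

ply 1, X at .XO/XOO/..X | (0,0)=-1→XXO/XOO/..X; (2,0)=+1→.XO/XOO/X.X*; (2,1)=-1→.XO/XOO/.XX
ply 2: .XO/XOO/X.X is terminal -1 (O); from .XO/XOO/..X depth 7

PV length from [.XO/XOO/..X]: 1 ply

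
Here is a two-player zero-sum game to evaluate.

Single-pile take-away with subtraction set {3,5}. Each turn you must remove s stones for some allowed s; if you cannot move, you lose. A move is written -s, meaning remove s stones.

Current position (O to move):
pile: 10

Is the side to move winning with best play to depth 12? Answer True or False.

O winning at [10]: False

[10] O move#1: -3:-1/7*, -5:-1/5
[7] X move#2: -3:-1/4, -5:+1/2*
[2] end (terminal -1, O#3); searched 10 to 12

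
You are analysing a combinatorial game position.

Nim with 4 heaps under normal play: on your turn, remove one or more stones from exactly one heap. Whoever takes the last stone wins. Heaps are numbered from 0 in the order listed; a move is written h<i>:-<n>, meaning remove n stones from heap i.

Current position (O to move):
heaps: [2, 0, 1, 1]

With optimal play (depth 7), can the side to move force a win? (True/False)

O winning at [(2,0,1,1)]: True

[(2,0,1,1)] O move#1: h0:-1:-1/(1,0,1,1), h0:-2:+1/(0,0,1,1)*, h2:-1:-1/(2,0,0,1), h3:-1:-1/(2,0,1,0)
[(0,0,1,1)] X move#2: h2:-1:-1/(0,0,0,1)*, h3:-1:-1/(0,0,1,0)
[(0,0,0,1)] O move#3: h3:-1:+1/(0,0,0,0)*
[(0,0,0,0)] end (terminal -1, X#4); searched (2,0,1,1) to 7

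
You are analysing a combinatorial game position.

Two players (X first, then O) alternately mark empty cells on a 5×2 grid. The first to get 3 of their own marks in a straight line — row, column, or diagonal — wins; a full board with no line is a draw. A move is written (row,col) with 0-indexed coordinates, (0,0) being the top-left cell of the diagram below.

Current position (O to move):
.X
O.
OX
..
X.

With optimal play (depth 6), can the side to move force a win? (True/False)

[.X/O./OX/../X.] O move#1: (0,0):+1/OX/O./OX/../X.*, (1,1):+1/.X/OO/OX/../X., (3,0):+1/.X/O./OX/O./X., (3,1):-1/.X/O./OX/.O/X., (4,1):-1/.X/O./OX/../XO
[OX/O./OX/../X.] end (terminal -1, X#2); searched .X/O./OX/../X. to 6

O winning at [.X/O./OX/../X.]: True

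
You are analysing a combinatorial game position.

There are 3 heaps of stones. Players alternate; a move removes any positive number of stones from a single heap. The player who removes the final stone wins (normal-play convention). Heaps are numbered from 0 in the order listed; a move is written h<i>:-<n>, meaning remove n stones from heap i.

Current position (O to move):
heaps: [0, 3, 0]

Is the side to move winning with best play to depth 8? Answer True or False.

p1 O@[(0,3,0)]: h1:-1[(0,2,0)]-1 h1:-2[(0,1,0)]-1 h1:-3[(0,0,0)]+1*
p2 X@[(0,0,0)] terminal -1; root [(0,3,0)] d8

O winning at [(0,3,0)]: True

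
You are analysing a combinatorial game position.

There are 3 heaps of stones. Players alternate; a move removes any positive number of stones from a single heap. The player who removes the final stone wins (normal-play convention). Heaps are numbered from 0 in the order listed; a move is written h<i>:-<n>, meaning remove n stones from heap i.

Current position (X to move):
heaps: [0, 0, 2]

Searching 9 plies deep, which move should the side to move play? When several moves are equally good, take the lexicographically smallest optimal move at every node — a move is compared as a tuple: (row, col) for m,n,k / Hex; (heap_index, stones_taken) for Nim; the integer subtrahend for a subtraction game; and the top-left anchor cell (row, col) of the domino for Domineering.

p1 X@[(0,0,2)]: h2:-1[(0,0,1)]-1 h2:-2[(0,0,0)]+1*
p2 O@[(0,0,0)] terminal -1; root [(0,0,2)] d9

X's best at [(0,0,2)]: h2:-2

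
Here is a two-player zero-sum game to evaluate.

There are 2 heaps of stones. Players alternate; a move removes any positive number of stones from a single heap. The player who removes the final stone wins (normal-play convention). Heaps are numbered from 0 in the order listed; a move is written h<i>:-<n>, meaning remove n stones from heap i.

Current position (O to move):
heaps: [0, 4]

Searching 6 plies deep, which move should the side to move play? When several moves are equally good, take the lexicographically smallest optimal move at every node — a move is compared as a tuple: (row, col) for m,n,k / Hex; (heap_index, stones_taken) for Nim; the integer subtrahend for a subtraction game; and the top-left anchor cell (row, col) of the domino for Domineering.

[(0,4)] O move#1: h1:-1:-1/(0,3), h1:-2:-1/(0,2), h1:-3:-1/(0,1), h1:-4:+1/(0,0)*
[(0,0)] end (terminal -1, X#2); searched (0,4) to 6

O's best at [(0,4)]: h1:-4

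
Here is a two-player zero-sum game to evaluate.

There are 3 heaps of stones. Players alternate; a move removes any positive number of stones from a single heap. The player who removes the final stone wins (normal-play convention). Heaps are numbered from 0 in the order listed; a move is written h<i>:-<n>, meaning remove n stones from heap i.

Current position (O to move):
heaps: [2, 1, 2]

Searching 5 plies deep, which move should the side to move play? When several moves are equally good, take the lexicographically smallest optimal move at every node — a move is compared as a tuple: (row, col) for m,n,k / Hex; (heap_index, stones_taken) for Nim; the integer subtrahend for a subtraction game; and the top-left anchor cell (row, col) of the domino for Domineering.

O's best at [(2,1,2)]: h1:-1

[(2,1,2)] O move#1: h0:-1:-1/(1,1,2), h0:-2:-1/(0,1,2), h1:-1:+1/(2,0,2)*, h2:-1:-1/(2,1,1), h2:-2:-1/(2,1,0)
[(2,0,2)] X move#2: h0:-1:-1/(1,0,2)*, h0:-2:-1/(0,0,2), h2:-1:-1/(2,0,1), h2:-2:-1/(2,0,0)
[(1,0,2)] O move#3: h0:-1:-1/(0,0,2), h2:-1:+1/(1,0,1)*, h2:-2:-1/(1,0,0)
[(1,0,1)] X move#4: h0:-1:-1/(0,0,1)*, h2:-1:-1/(1,0,0)
[(0,0,1)] O move#5: h2:-1:+1/(0,0,0)*
[(0,0,0)] end (terminal -1, X#6); searched (2,1,2) to 5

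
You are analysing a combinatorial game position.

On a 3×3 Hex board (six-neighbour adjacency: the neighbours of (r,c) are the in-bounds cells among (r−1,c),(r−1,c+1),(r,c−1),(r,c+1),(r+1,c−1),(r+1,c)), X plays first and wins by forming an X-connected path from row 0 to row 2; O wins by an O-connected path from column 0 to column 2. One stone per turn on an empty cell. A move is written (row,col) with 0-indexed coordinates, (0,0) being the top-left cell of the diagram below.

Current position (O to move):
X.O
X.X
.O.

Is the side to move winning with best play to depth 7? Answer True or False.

O winning at [X.O/X.X/.O.]: True

p1 O@[X.O/X.X/.O.]: (0,1)[XOO/X.X/.O.]-1 (1,1)[X.O/XOX/.O.]-1 (2,0)[X.O/X.X/OO.]+1* (2,2)[X.O/X.X/.OO]-1
p2 X@[X.O/X.X/OO.]: (0,1)[XXO/X.X/OO.]-1* (1,1)[X.O/XXX/OO.]-1 (2,2)[X.O/X.X/OOX]-1
p3 O@[XXO/X.X/OO.]: (1,1)[XXO/XOX/OO.]+1* (2,2)[XXO/X.X/OOO]+1
p4 X@[XXO/XOX/OO.] terminal -1; root [X.O/X.X/.O.] d7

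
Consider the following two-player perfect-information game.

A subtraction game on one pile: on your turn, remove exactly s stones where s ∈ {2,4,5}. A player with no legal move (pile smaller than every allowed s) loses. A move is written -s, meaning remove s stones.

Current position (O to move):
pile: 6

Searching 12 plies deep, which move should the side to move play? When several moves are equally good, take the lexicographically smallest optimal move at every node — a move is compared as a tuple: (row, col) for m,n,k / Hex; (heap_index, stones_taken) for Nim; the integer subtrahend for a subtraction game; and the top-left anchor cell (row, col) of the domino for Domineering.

p1 O@[6]: -2[4]-1 -4[2]-1 -5[1]+1*
p2 X@[1] terminal -1; root [6] d12

O's best at [6]: -5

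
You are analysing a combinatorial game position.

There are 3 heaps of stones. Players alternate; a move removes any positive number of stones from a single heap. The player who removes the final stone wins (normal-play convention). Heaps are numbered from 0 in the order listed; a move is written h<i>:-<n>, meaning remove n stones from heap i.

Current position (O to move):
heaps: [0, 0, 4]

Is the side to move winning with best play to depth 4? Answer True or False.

O winning at [(0,0,4)]: True

[(0,0,4)] O move#1: h2:-1:-1/(0,0,3), h2:-2:-1/(0,0,2), h2:-3:-1/(0,0,1), h2:-4:+1/(0,0,0)*
[(0,0,0)] end (terminal -1, X#2); searched (0,0,4) to 4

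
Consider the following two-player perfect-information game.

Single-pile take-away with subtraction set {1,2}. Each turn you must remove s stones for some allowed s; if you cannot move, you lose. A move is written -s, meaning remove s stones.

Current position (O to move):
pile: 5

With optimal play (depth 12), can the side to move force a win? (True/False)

O winning at [5]: True

[5] O move#1: -1:-1/4, -2:+1/3*
[3] X move#2: -1:-1/2*, -2:-1/1
[2] O move#3: -1:-1/1, -2:+1/0*
[0] end (terminal -1, X#4); searched 5 to 12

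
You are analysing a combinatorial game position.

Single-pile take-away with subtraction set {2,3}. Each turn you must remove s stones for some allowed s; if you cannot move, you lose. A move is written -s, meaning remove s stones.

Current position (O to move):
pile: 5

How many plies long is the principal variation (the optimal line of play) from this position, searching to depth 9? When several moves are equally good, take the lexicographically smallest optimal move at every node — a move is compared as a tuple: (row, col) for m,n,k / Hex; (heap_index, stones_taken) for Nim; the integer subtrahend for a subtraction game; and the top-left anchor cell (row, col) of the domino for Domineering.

[5] O move#1: -2:-1/3*, -3:-1/2
[3] X move#2: -2:+1/1*, -3:+1/0
[1] end (terminal -1, O#3); searched 5 to 9

PV length from [5]: 2 plies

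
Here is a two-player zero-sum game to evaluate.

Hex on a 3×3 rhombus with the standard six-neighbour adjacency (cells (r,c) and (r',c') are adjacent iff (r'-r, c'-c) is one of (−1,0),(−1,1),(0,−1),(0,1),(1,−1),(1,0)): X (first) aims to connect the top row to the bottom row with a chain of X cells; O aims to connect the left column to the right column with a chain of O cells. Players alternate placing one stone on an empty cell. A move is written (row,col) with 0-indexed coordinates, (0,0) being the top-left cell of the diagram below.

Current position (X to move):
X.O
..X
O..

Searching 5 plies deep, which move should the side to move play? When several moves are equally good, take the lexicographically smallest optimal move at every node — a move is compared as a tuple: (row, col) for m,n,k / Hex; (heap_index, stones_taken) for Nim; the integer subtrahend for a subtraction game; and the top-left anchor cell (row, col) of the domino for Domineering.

[X.O/..X/O..] X move#1: (0,1):-1/XXO/..X/O.., (1,0):-1/X.O/X.X/O.., (1,1):+1/X.O/.XX/O..*, (2,1):-1/X.O/..X/OX., (2,2):-1/X.O/..X/O.X
[X.O/.XX/O..] O move#2: (0,1):-1/XOO/.XX/O..*, (1,0):-1/X.O/OXX/O.., (2,1):-1/X.O/.XX/OO., (2,2):-1/X.O/.XX/O.O
[XOO/.XX/O..] X move#3: (1,0):+1/XOO/XXX/O..*, (2,1):-1/XOO/.XX/OX., (2,2):-1/XOO/.XX/O.X
[XOO/XXX/O..] O move#4: (2,1):-1/XOO/XXX/OO.*, (2,2):-1/XOO/XXX/O.O
[XOO/XXX/OO.] X move#5: (2,2):+1/XOO/XXX/OOX*
[XOO/XXX/OOX] end (terminal -1, O#6); searched X.O/..X/O.. to 5

X's best at [X.O/..X/O..]: (1,1)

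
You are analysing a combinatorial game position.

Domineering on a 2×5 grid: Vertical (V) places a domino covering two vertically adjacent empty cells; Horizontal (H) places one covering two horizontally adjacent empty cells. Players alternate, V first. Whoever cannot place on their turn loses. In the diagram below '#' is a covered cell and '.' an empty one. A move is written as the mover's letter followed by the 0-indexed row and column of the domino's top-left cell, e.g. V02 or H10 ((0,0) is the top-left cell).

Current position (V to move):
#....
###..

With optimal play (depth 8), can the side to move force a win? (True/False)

p1 V@[#..../###..]: V03[#..#./####.]+1* V04[#...#/###.#]-1
p2 H@[#..#./####.]: H01[####./####.]-1*
p3 V@[####./####.]: V04[#####/#####]+1*
p4 H@[#####/#####] terminal -1; root [#..../###..] d8

V winning at [#..../###..]: True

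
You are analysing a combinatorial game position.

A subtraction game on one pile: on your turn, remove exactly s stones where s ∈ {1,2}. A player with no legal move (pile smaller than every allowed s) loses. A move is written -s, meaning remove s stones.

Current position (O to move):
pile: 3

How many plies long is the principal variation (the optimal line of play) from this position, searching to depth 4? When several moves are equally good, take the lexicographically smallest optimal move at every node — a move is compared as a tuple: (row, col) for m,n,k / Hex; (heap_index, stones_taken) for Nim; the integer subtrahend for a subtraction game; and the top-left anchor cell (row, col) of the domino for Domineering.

p1 O@[3]: -1[2]-1* -2[1]-1
p2 X@[2]: -1[1]-1 -2[0]+1*
p3 O@[0] terminal -1; root [3] d4

PV length from [3]: 2 plies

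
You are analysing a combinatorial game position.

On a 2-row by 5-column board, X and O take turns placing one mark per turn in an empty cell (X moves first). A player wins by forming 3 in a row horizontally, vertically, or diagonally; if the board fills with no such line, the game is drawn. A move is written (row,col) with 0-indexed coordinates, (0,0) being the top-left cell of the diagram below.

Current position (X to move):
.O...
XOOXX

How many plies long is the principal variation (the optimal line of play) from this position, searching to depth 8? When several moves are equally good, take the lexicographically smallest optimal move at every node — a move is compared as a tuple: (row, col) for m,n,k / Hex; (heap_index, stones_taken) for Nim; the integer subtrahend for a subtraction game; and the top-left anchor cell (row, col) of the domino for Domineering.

[.O.../XOOXX] X move#1: (0,0):+0/XO.../XOOXX*, (0,2):+0/.OX../XOOXX, (0,3):+0/.O.X./XOOXX, (0,4):-1/.O..X/XOOXX
[XO.../XOOXX] O move#2: (0,2):+0/XOO../XOOXX*, (0,3):+0/XO.O./XOOXX, (0,4):+0/XO..O/XOOXX
[XOO../XOOXX] X move#3: (0,3):+0/XOOX./XOOXX*, (0,4):-1/XOO.X/XOOXX
[XOOX./XOOXX] O move#4: (0,4):+0/XOOXO/XOOXX*
[XOOXO/XOOXX] end (terminal +0, X#5); searched .O.../XOOXX to 8

PV length from [.O.../XOOXX]: 4 plies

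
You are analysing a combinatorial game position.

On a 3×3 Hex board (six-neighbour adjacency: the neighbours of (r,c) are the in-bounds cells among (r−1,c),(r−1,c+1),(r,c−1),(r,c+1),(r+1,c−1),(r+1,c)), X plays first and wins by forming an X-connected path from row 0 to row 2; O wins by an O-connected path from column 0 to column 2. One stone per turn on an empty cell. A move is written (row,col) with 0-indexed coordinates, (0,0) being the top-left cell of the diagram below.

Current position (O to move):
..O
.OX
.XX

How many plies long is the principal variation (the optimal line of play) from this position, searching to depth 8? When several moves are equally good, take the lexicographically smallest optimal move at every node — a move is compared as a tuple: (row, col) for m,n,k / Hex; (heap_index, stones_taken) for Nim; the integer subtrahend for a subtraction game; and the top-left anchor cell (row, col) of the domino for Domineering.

p1 O@[..O/.OX/.XX]: (0,0)[O.O/.OX/.XX]+1* (0,1)[.OO/.OX/.XX]+1 (1,0)[..O/OOX/.XX]+1 (2,0)[..O/.OX/OXX]+1
p2 X@[O.O/.OX/.XX]: (0,1)[OXO/.OX/.XX]-1* (1,0)[O.O/XOX/.XX]-1 (2,0)[O.O/.OX/XXX]-1
p3 O@[OXO/.OX/.XX]: (1,0)[OXO/OOX/.XX]+1* (2,0)[OXO/.OX/OXX]+1
p4 X@[OXO/OOX/.XX] terminal -1; root [..O/.OX/.XX] d8

PV length from [..O/.OX/.XX]: 3 plies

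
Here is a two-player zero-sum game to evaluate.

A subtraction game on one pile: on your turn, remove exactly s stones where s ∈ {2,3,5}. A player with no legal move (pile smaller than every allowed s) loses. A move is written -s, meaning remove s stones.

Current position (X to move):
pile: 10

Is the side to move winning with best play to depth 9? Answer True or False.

X winning at [10]: True

ply 1, X at 10 | -2=+1→8*; -3=+1→7; -5=-1→5
ply 2, O at 8 | -2=-1→6*; -3=-1→5; -5=-1→3
ply 3, X at 6 | -2=-1→4; -3=-1→3; -5=+1→1*
ply 4: 1 is terminal -1 (O); from 10 depth 9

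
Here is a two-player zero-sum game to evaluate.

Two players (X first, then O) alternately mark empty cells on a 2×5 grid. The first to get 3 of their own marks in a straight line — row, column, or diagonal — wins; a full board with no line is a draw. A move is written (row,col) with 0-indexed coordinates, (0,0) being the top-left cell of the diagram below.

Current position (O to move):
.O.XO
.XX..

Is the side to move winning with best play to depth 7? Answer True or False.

[.O.XO/.XX..] O move#1: (0,0):-1/OO.XO/.XX..*, (0,2):-1/.OOXO/.XX.., (1,0):-1/.O.XO/OXX.., (1,3):-1/.O.XO/.XXO., (1,4):-1/.O.XO/.XX.O
[OO.XO/.XX..] X move#2: (0,2):+1/OOXXO/.XX..*, (1,0):+1/OO.XO/XXX.., (1,3):+1/OO.XO/.XXX., (1,4):-1/OO.XO/.XX.X
[OOXXO/.XX..] O move#3: (1,0):-1/OOXXO/OXX..*, (1,3):-1/OOXXO/.XXO., (1,4):-1/OOXXO/.XX.O
[OOXXO/OXX..] X move#4: (1,3):+1/OOXXO/OXXX.*, (1,4):+0/OOXXO/OXX.X
[OOXXO/OXXX.] end (terminal -1, O#5); searched .O.XO/.XX.. to 7

O winning at [.O.XO/.XX..]: False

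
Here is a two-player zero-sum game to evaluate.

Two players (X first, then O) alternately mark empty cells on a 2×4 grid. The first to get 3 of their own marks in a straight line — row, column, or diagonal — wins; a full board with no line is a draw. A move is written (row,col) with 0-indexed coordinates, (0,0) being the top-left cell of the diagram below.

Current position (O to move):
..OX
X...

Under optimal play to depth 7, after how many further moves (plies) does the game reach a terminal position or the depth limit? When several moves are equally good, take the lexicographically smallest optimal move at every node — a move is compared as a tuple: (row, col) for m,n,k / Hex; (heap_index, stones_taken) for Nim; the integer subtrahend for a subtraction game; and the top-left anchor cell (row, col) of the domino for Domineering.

p1 O@[..OX/X...]: (0,0)[O.OX/X...]+0* (0,1)[.OOX/X...]+0 (1,1)[..OX/XO..]+0 (1,2)[..OX/X.O.]+0 (1,3)[..OX/X..O]+0
p2 X@[O.OX/X...]: (0,1)[OXOX/X...]+0* (1,1)[O.OX/XX..]-1 (1,2)[O.OX/X.X.]-1 (1,3)[O.OX/X..X]-1
p3 O@[OXOX/X...]: (1,1)[OXOX/XO..]+0* (1,2)[OXOX/X.O.]+0 (1,3)[OXOX/X..O]+0
p4 X@[OXOX/XO..]: (1,2)[OXOX/XOX.]+0* (1,3)[OXOX/XO.X]+0
p5 O@[OXOX/XOX.]: (1,3)[OXOX/XOXO]+0*
p6 X@[OXOX/XOXO] terminal +0; root [..OX/X...] d7

PV length from [..OX/X...]: 5 plies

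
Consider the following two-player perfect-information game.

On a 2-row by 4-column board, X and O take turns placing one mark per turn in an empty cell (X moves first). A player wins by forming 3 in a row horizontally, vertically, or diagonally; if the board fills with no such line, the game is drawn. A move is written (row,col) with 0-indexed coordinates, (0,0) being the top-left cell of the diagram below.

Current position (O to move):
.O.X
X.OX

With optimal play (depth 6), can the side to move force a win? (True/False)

p1 O@[.O.X/X.OX]: (0,0)[OO.X/X.OX]+0* (0,2)[.OOX/X.OX]+0 (1,1)[.O.X/XOOX]+0
p2 X@[OO.X/X.OX]: (0,2)[OOXX/X.OX]+0* (1,1)[OO.X/XXOX]-1
p3 O@[OOXX/X.OX]: (1,1)[OOXX/XOOX]+0*
p4 X@[OOXX/XOOX] terminal +0; root [.O.X/X.OX] d6

O winning at [.O.X/X.OX]: False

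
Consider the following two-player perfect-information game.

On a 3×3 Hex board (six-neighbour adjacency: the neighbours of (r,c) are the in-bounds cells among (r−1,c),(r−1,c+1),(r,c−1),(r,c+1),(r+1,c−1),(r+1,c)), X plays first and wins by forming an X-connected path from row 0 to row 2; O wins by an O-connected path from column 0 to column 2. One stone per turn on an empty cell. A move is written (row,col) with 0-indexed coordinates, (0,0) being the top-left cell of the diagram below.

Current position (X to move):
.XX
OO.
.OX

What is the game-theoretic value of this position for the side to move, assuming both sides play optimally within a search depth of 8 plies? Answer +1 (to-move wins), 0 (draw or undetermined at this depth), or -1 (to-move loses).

value(.XX/OO./.OX, X) = +1

[.XX/OO./.OX] X move#1: (0,0):-1/XXX/OO./.OX, (1,2):+1/.XX/OOX/.OX*, (2,0):-1/.XX/OO./XOX
[.XX/OOX/.OX] end (terminal -1, O#2); searched .XX/OO./.OX to 8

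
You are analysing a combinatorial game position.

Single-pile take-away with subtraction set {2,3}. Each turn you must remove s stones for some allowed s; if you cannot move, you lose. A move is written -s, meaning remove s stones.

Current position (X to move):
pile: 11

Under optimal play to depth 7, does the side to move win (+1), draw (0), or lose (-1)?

[11] X move#1: -2:-1/9*, -3:-1/8
[9] O move#2: -2:-1/7, -3:+1/6*
[6] X move#3: -2:-1/4*, -3:-1/3
[4] O move#4: -2:-1/2, -3:+1/1*
[1] end (terminal -1, X#5); searched 11 to 7

value(11, X) = -1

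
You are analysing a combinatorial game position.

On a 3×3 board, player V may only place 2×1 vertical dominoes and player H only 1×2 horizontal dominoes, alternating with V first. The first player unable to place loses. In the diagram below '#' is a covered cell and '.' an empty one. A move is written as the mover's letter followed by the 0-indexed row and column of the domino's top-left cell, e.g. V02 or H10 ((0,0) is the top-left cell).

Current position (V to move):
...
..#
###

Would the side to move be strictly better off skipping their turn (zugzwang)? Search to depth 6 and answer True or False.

ply 1, V at .../..#/### | V00=-1→#../#.#/###; V01=+1→.#./.##/###*
ply 2: .#./.##/### is terminal -1 (H); from .../..#/### depth 6
if V skipped the turn, H would face:
~ ply 1, H at .../..#/### | H00=+1→##./..#/###*; H01=-1→.##/..#/###; H10=+1→.../###/###
~ ply 2: ##./..#/### is terminal -1 (V); from .../..#/### depth 6
compare (V): move=+1 vs pass=-1

zugzwang(.../..#/###, V) = False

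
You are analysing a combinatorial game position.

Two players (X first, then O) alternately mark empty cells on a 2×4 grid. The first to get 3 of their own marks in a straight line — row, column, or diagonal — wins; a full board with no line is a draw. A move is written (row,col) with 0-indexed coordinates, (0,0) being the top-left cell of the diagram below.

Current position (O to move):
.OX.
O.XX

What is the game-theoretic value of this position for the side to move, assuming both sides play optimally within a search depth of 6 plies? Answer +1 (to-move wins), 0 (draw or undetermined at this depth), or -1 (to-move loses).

value(.OX./O.XX, O) = 0

p1 O@[.OX./O.XX]: (0,0)[OOX./O.XX]-1 (0,3)[.OXO/O.XX]-1 (1,1)[.OX./OOXX]+0*
p2 X@[.OX./OOXX]: (0,0)[XOX./OOXX]+0* (0,3)[.OXX/OOXX]+0
p3 O@[XOX./OOXX]: (0,3)[XOXO/OOXX]+0*
p4 X@[XOXO/OOXX] terminal +0; root [.OX./O.XX] d6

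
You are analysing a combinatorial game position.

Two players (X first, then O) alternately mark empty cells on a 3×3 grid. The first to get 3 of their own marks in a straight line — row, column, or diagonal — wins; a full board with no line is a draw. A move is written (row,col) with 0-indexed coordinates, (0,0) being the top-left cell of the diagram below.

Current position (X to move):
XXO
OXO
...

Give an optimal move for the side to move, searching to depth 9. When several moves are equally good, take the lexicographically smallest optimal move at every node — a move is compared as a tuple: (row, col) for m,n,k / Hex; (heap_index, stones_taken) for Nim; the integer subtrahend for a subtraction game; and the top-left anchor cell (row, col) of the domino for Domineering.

[XXO/OXO/...] X move#1: (2,0):-1/XXO/OXO/X.., (2,1):+1/XXO/OXO/.X.*, (2,2):+1/XXO/OXO/..X
[XXO/OXO/.X.] end (terminal -1, O#2); searched XXO/OXO/... to 9

X's best at [XXO/OXO/...]: (2,1)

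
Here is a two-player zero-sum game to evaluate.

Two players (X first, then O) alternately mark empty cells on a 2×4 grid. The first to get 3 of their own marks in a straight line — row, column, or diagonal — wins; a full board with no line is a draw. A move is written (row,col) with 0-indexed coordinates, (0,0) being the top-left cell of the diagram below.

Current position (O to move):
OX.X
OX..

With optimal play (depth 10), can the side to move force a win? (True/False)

O winning at [OX.X/OX..]: False

[OX.X/OX..] O move#1: (0,2):+0/OXOX/OX..*, (1,2):-1/OX.X/OXO., (1,3):-1/OX.X/OX.O
[OXOX/OX..] X move#2: (1,2):+0/OXOX/OXX.*, (1,3):+0/OXOX/OX.X
[OXOX/OXX.] O move#3: (1,3):+0/OXOX/OXXO*
[OXOX/OXXO] end (terminal +0, X#4); searched OX.X/OX.. to 10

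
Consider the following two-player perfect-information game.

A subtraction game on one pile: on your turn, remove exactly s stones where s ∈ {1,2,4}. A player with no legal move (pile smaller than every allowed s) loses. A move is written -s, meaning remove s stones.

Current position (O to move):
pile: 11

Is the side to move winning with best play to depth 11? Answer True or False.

O winning at [11]: True

p1 O@[11]: -1[10]-1 -2[9]+1* -4[7]-1
p2 X@[9]: -1[8]-1* -2[7]-1 -4[5]-1
p3 O@[8]: -1[7]-1 -2[6]+1* -4[4]-1
p4 X@[6]: -1[5]-1* -2[4]-1 -4[2]-1
p5 O@[5]: -1[4]-1 -2[3]+1* -4[1]-1
p6 X@[3]: -1[2]-1* -2[1]-1
p7 O@[2]: -1[1]-1 -2[0]+1*
p8 X@[0] terminal -1; root [11] d11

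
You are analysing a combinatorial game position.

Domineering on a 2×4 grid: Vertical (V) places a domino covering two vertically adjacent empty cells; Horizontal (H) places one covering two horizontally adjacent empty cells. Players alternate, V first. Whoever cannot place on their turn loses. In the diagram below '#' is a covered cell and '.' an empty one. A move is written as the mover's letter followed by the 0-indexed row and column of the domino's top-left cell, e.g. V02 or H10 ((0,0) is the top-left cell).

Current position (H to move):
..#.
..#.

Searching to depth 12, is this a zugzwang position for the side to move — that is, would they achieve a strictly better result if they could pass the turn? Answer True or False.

zugzwang(..#./..#., H) = False

ply 1, H at ..#./..#. | H00=+1→###./..#.*; H10=+1→..#./###.
ply 2, V at ###./..#. | V03=-1→####/..##*
ply 3, H at ####/..## | H10=+1→####/####*
ply 4: ####/#### is terminal -1 (V); from ..#./..#. depth 12
suppose H passes — search the same position with V to move:
pass> ply 1, V at ..#./..#. | V00=+1→#.#./#.#.*; V01=+1→.##./.##.; V03=-1→..##/..##
pass> ply 2: #.#./#.#. is terminal -1 (H); from ..#./..#. depth 12
for H: play +1, pass -1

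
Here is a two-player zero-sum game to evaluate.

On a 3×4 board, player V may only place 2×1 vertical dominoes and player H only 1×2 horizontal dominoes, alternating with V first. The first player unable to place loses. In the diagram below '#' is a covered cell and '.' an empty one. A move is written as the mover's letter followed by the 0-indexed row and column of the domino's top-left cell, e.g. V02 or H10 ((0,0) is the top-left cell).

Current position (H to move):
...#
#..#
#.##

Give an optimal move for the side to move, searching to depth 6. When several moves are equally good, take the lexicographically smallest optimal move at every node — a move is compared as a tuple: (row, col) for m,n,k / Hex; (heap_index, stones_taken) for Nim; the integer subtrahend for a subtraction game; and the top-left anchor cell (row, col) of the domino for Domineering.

H's best at [...#/#..#/#.##]: H11

p1 H@[...#/#..#/#.##]: H00[##.#/#..#/#.##]-1 H01[.###/#..#/#.##]-1 H11[...#/####/#.##]+1*
p2 V@[...#/####/#.##] terminal -1; root [...#/#..#/#.##] d6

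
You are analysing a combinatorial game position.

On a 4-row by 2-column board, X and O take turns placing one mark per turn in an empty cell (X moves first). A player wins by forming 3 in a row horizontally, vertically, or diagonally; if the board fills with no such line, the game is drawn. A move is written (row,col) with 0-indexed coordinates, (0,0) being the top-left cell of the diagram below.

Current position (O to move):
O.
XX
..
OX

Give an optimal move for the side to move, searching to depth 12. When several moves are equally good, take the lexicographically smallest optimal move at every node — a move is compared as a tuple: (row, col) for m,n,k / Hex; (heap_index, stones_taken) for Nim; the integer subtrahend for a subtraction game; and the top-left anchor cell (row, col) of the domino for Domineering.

O's best at [O./XX/../OX]: (2,1)

p1 O@[O./XX/../OX]: (0,1)[OO/XX/../OX]-1 (2,0)[O./XX/O./OX]-1 (2,1)[O./XX/.O/OX]+0*
p2 X@[O./XX/.O/OX]: (0,1)[OX/XX/.O/OX]+0* (2,0)[O./XX/XO/OX]+0
p3 O@[OX/XX/.O/OX]: (2,0)[OX/XX/OO/OX]+0*
p4 X@[OX/XX/OO/OX] terminal +0; root [O./XX/../OX] d12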